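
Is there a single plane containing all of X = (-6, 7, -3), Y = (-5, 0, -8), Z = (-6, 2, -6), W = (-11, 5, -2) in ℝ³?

No

The four points are coplanar iff the 3×3 determinant with rows XY, XZ, XW is zero.
Rows: (1, -7, -5), (0, -5, -3), (-5, -2, 1).
Expanding along the first row: (1)(-11) − (-7)(-15) + (-5)(-25) = 9.
Nonzero ⇒ not coplanar.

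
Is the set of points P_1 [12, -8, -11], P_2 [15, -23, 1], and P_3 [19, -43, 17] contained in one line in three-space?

Yes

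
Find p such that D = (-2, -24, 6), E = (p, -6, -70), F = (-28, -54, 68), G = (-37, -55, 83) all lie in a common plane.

38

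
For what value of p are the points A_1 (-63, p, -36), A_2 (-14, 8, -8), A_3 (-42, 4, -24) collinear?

1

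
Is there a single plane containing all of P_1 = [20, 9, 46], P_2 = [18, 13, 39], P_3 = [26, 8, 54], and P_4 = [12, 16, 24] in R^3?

With P_1 as base: P_1P_2 = (-2, 4, -7), P_1P_3 = (6, -1, 8), P_1P_4 = (-8, 7, -22).
P_1P_3 × P_1P_4 = (-34, 68, 34).
P_1P_2 · (P_1P_3 × P_1P_4) = 102.
Since 102 ≠ 0, the four points are not coplanar.

No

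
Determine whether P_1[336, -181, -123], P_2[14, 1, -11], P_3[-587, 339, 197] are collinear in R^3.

No

P_1P_2 = (-322, 182, 112), P_1P_3 = (-923, 520, 320).
Comparing components 3 and 1: (112)(-923) − (-322)(320) = -336 ≠ 0, so P_1P_2 and P_1P_3 are not parallel and the points are not collinear.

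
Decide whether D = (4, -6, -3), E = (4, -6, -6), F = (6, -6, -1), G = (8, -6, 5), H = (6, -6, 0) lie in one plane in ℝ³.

The plane through D, E, F has normal n = DE × DF = (0, -6, 0) and equation n·P = 36.
Checking the remaining points: n·G = 36, n·H = 36.
All equal 36, so all 5 points lie in one plane.

Yes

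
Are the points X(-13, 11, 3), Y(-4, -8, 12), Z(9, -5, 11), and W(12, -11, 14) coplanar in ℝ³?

No

With X as base: XY = (9, -19, 9), XZ = (22, -16, 8), XW = (25, -22, 11).
XZ × XW = (0, -42, -84).
XY · (XZ × XW) = 42.
Since 42 ≠ 0, the four points are not coplanar.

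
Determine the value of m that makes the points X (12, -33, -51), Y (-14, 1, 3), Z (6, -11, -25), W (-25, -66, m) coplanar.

-52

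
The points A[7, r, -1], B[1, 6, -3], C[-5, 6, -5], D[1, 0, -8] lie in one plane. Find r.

The points are coplanar iff AB · (AC × AD) = 0.
Expanding, this is linear in r: (30)r + (-180) = 0.
So r = 6.

6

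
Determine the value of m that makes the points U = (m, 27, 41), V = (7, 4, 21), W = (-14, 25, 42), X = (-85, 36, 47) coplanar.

-46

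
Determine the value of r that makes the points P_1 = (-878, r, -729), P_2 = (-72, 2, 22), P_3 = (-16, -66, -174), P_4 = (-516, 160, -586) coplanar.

Coplanarity ⇔ det[P_1P_2; P_1P_3; P_1P_4] = 0.
Expanding, this is linear in r: (-121072)r + (42496272) = 0.
So r = 351.

351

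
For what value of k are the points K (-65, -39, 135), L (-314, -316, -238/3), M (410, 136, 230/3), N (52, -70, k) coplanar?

68/3

Normal to plane KLM: n = (161000/3, -349000/3, 88000); plane equation n·P = 38786000/3.
Requiring n·N = 38786000/3: (88000)k + (10934000) = 38786000/3.
So k = 68/3.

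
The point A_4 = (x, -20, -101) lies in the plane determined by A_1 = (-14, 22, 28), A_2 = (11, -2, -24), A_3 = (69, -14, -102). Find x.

A normal to the plane is n = A_1A_2 × A_1A_3 = (1248, -1066, 1092).
A_4 lies in the plane iff n · A_1A_4 = 0.
This gives (1248)x + (-78624) = 0, so x = 63.

63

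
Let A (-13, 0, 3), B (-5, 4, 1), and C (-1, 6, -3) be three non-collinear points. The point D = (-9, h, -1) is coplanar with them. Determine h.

Coplanarity requires AB · (AC × AD) = 0.
AB = (8, 4, -2), AC = (12, 6, -6); the triple product is linear in h with coefficient 24 and constant term -48.
Setting it to zero: h = 2.

2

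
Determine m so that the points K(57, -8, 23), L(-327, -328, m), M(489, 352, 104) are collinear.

Direction KM = (432, 360, 81). From the x-coordinate of L, the parameter along the line is τ = (-327 − 57)/432 = -8/9.
Then m = 23 + (-8/9)·(81) = -49.

-49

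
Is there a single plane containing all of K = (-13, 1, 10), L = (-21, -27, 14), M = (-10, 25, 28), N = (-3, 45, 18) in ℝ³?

With K as base: KL = (-8, -28, 4), KM = (3, 24, 18), KN = (10, 44, 8).
KM × KN = (-600, 156, -108).
KL · (KM × KN) = 0.
The scalar triple product vanishes, so the four points are coplanar.

Yes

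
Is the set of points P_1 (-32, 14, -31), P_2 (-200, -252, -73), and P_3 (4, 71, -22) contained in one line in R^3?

P_1P_2 = (-168, -266, -42), P_1P_3 = (36, 57, 9).
P_1P_2 × P_1P_3 = (0, 0, 0).
The cross product vanishes, so the three points are collinear.

Yes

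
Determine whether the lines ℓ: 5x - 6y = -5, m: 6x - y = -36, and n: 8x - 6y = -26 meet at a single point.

No

Intersecting ℓ and m: solving the 2×2 system gives (x, y) = (-211/31, -150/31).
Substitute into n: (8)(-211/31) + (-6)(-150/31) = -788/31.
But n requires -26 ≠ -788/31, so the three lines have no common point.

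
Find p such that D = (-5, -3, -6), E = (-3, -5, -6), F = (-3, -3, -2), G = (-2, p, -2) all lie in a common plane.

-4

Coplanarity ⇔ det[DE; DF; DG] = 0.
Expanding, this is linear in p: (-8)p + (-32) = 0.
So p = -4.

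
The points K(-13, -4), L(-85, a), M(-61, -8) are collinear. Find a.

The three points are collinear iff det[KL; KM] = 0.
This determinant is linear in a: (48)a + (480) = 0, so a = -10.

-10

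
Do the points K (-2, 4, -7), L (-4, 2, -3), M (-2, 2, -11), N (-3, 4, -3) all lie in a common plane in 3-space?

Yes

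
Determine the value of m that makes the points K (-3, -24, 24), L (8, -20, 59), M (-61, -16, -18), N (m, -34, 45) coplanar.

47

Normal to plane KLM: n = (-448, -1568, 320); plane equation n·P = 46656.
Requiring n·N = 46656: (-448)m + (67712) = 46656.
So m = 47.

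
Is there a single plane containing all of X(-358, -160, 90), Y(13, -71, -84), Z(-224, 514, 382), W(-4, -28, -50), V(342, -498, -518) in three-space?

Yes

The plane through X, Y, Z has normal n = XY × XZ = (143264, -131648, 238128) and equation n·P = -8793312.
Checking the remaining points: n·W = -8793312, n·V = -8793312.
All equal -8793312, so all 5 points lie in one plane.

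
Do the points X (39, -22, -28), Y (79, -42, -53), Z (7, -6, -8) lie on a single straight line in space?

XY = (40, -20, -25), XZ = (-32, 16, 20).
XY × XZ = (0, 0, 0).
The cross product vanishes, so the three points are collinear.

Yes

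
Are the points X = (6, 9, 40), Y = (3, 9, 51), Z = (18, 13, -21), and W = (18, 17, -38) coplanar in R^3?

A normal to the plane through X, Y, Z is n = XY × XZ = (-44, -51, -12).
The plane has equation n·P = -1203. For W: n·W = -1203.
Equal, so W lies in the plane and all four are coplanar.

Yes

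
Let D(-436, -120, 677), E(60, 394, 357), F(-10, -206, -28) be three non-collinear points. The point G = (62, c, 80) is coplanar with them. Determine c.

The plane through D, E, F has equation −389890x + 213360y − 261620z = -32727900.
Substituting G: (213360)c + (-45102780) = -32727900, so c = 58.

58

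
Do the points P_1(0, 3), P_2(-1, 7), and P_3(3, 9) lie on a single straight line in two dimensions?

P_1P_2 = (-1, 4), P_1P_3 = (3, 6).
det[P_1P_2; P_1P_3] = (-1)(6) − (4)(3) = -18.
The determinant is nonzero, so they are not collinear.

No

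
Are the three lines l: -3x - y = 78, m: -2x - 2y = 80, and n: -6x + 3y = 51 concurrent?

The three lines meet at one point iff the augmented coefficient matrix [aᵢ bᵢ cᵢ] has rank < 3, i.e. its determinant vanishes.
Here the determinant is 0.
It vanishes, so the lines are concurrent at (-19, -21).

Yes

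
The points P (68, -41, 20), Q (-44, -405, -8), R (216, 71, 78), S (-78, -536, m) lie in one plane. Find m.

-46/3

Normal to plane PQR: n = (-17976, 2352, 41328); plane equation n·X = -492240.
Requiring n·S = -492240: (41328)m + (141456) = -492240.
So m = -46/3.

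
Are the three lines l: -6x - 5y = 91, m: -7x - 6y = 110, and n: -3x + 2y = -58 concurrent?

Intersecting l and m: solving the 2×2 system gives (x, y) = (4, -23).
Substitute into n: (-3)(4) + (2)(-23) = -58.
This equals -58, so (4, -23) lies on all three lines and they are concurrent.

Yes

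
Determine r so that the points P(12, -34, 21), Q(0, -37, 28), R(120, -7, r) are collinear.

-42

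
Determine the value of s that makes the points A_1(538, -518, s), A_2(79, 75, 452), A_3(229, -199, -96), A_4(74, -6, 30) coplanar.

Coplanarity ⇔ det[A_1A_2; A_1A_3; A_1A_4] = 0.
Expanding, this is linear in s: (13520)s + (351520) = 0.
So s = -26.

-26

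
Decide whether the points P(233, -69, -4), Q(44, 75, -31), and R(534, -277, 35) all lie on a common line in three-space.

No

PQ = (-189, 144, -27), PR = (301, -208, 39).
Comparing components 3 and 1: (-27)(301) − (-189)(39) = -756 ≠ 0, so PQ and PR are not parallel and the points are not collinear.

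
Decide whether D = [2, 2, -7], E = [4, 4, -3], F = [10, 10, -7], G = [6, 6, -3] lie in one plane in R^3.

Yes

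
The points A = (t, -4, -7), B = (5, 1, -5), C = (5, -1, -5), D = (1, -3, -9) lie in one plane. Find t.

3

Coplanarity ⇔ det[AB; AC; AD] = 0.
Expanding, this is linear in t: (-8)t + (24) = 0.
So t = 3.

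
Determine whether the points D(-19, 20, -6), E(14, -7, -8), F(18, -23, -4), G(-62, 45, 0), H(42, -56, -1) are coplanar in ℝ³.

Yes

The plane through D, E, F has normal n = DE × DF = (-140, -140, -420) and equation n·P = 2380.
Checking the remaining points: n·G = 2380, n·H = 2380.
All equal 2380, so all 5 points lie in one plane.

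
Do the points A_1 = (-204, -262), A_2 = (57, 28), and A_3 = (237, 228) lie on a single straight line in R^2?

A_1A_2 = (261, 290), A_1A_3 = (441, 490).
Checking proportionality: A_1A_3 = 49/29·A_1A_2, so the vectors are parallel and the points are collinear.

Yes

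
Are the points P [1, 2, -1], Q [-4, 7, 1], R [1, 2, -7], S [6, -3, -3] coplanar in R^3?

Yes

With P as base: PQ = (-5, 5, 2), PR = (0, 0, -6), PS = (5, -5, -2).
PR × PS = (-30, -30, 0).
PQ · (PR × PS) = 0.
The scalar triple product vanishes, so the four points are coplanar.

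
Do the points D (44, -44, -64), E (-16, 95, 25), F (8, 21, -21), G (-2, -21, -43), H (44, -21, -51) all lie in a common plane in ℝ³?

Yes

The plane through D, E, F has normal n = DE × DF = (192, -624, 1104) and equation n·P = -34752.
Checking the remaining points: n·G = -34752, n·H = -34752.
All equal -34752, so all 5 points lie in one plane.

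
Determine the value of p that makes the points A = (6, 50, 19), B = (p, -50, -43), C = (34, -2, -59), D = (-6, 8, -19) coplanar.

-62

Normal to plane ACD: n = (-1300, 2000, -1800); plane equation n·P = 58000.
Requiring n·B = 58000: (-1300)p + (-22600) = 58000.
So p = -62.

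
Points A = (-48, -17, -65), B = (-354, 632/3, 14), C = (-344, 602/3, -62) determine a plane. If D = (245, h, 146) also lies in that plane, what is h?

A normal to the plane is n = AB × AC = (-49538/3, -22466, 2350/3).
D lies in the plane iff n · AD = 0.
This gives (-22466)h + (-5054850) = 0, so h = -225.

-225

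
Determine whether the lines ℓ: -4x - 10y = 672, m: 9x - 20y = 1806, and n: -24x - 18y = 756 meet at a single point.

No

Intersecting ℓ and m: solving the 2×2 system gives (x, y) = (462/17, -6636/85).
Substitute into n: (-24)(462/17) + (-18)(-6636/85) = 64008/85.
But n requires 756 ≠ 64008/85, so the three lines have no common point.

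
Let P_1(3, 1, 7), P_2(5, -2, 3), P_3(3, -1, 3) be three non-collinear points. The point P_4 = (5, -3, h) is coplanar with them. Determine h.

The plane through P_1, P_2, P_3 has equation 4x + 8y − 4z = -8.
Substituting P_4: (-4)h + (-4) = -8, so h = 1.

1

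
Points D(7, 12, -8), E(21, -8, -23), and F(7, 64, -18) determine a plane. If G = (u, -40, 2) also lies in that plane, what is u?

7

The plane through D, E, F has equation 980x + 140y + 728z = 2716.
Substituting G: (980)u + (-4144) = 2716, so u = 7.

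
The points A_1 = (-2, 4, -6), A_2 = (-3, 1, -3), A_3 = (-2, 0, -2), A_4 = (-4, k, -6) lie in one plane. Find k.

The points are coplanar iff A_1A_2 · (A_1A_3 × A_1A_4) = 0.
Expanding, this is linear in k: (4)k + (-16) = 0.
So k = 4.

4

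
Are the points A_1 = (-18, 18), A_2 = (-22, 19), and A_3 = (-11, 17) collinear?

A_1A_2 = (-4, 1), A_1A_3 = (7, -1).
det[A_1A_2; A_1A_3] = (-4)(-1) − (1)(7) = -3.
The determinant is nonzero, so they are not collinear.

No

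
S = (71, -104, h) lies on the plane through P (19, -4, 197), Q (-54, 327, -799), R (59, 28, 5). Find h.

Coplanarity requires PQ · (PR × PS) = 0.
PQ = (-73, 331, -996), PR = (40, 32, -192); the triple product is linear in h with coefficient -15576 and constant term 6806712.
Setting it to zero: h = 437.

437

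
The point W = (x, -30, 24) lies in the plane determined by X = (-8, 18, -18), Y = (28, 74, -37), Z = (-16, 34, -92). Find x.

-32

Coplanarity requires XY · (XZ × XW) = 0.
XY = (36, 56, -19), XZ = (-8, 16, -74); the triple product is linear in x with coefficient -3840 and constant term -122880.
Setting it to zero: x = -32.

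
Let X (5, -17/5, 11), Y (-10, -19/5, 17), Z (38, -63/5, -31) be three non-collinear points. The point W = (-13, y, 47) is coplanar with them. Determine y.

Coplanarity requires XY · (XZ × XW) = 0.
XY = (-15, -2/5, 6), XZ = (33, -46/5, -42); the triple product is linear in y with coefficient -432 and constant term 13392/5.
Setting it to zero: y = 31/5.

31/5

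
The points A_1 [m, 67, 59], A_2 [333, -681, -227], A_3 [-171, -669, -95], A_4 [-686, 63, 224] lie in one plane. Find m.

Coplanarity ⇔ det[A_1A_2; A_1A_3; A_1A_4] = 0.
Expanding, this is linear in m: (92796)m + (3433452) = 0.
So m = -37.

-37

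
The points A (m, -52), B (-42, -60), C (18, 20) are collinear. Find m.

-36

The three points are collinear iff det[AB; AC] = 0.
This determinant is linear in m: (-80)m + (-2880) = 0, so m = -36.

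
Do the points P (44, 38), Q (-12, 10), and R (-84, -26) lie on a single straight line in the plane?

PQ = (-56, -28), PR = (-128, -64).
det[PQ; PR] = (-56)(-64) − (-28)(-128) = 0.
The determinant is zero, so the points are collinear.

Yes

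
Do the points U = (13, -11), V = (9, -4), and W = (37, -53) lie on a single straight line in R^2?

Yes

UV = (-4, 7), UW = (24, -42).
Checking proportionality: UW = -6·UV, so the vectors are parallel and the points are collinear.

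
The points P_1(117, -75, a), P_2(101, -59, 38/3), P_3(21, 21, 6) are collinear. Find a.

14

Collinearity requires P_1P_2 × P_1P_3 = 0; each component is linear in a.
The x-component gives (80)a + (-1120) = 0, so a = 14.
The remaining components then also vanish.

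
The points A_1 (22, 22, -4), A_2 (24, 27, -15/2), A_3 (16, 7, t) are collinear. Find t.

Collinearity requires A_1A_2 × A_1A_3 = 0; each component is linear in t.
The x-component gives (5)t + (-65/2) = 0, so t = 13/2.
The remaining components then also vanish.

13/2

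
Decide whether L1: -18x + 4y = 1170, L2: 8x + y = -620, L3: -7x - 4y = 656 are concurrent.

Intersecting L1 and L2: solving the 2×2 system gives (x, y) = (-73, -36).
Substitute into L3: (-7)(-73) + (-4)(-36) = 655.
But L3 requires 656 ≠ 655, so the three lines have no common point.

No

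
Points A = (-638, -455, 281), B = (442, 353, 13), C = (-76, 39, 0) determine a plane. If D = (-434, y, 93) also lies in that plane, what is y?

-231

A normal to the plane is n = AB × AC = (-94656, 152864, 79424).
D lies in the plane iff n · AD = 0.
This gives (152864)y + (35311584) = 0, so y = -231.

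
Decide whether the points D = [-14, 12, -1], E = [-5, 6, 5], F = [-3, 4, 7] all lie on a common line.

DE = (9, -6, 6), DF = (11, -8, 8).
Comparing components 3 and 1: (6)(11) − (9)(8) = -6 ≠ 0, so DE and DF are not parallel and the points are not collinear.

No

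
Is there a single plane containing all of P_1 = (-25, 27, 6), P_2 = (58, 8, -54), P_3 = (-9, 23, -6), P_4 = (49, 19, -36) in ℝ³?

With P_1 as base: P_1P_2 = (83, -19, -60), P_1P_3 = (16, -4, -12), P_1P_4 = (74, -8, -42).
P_1P_3 × P_1P_4 = (72, -216, 168).
P_1P_2 · (P_1P_3 × P_1P_4) = 0.
The scalar triple product vanishes, so the four points are coplanar.

Yes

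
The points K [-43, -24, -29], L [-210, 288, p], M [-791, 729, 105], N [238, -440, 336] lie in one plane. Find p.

-448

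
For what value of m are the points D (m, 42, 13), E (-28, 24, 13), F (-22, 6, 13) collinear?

-34

Direction EF = (6, -18, 0). From the y-coordinate of D, the parameter along the line is τ = (42 − 24)/(-18) = -1.
Then m = (-28) + (-1)·(6) = -34.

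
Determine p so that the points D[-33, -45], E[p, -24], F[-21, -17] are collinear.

-24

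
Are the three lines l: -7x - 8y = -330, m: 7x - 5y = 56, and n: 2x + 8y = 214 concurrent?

No

Lines aᵢx + bᵢy = cᵢ with pairwise distinct directions are concurrent exactly when det[aᵢ bᵢ cᵢ] = 0.
Here the determinant is -66.
Nonzero, so no common point exists.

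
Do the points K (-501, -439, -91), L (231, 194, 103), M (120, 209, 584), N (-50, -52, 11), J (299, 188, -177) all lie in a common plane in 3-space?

The plane through K, L, M has normal n = KL × KM = (301563, -373626, 81243) and equation n·P = 5545638.
Checking the remaining points: n·N = 5244075, n·J = 5545638.
Since n·N = 5244075 ≠ 5545638, N is off the plane and the points are not all coplanar.

No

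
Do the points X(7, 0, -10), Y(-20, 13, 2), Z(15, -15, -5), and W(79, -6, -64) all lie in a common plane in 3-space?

With X as base: XY = (-27, 13, 12), XZ = (8, -15, 5), XW = (72, -6, -54).
XZ × XW = (840, 792, 1032).
XY · (XZ × XW) = 0.
The scalar triple product vanishes, so the four points are coplanar.

Yes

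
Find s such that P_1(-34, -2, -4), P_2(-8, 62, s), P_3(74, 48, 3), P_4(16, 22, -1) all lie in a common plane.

Normal to plane P_1P_3P_4: n = (-18, 26, 92); plane equation n·P = 192.
Requiring n·P_2 = 192: (92)s + (1756) = 192.
So s = -17.

-17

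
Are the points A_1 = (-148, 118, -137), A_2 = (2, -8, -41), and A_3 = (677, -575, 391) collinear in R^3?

Yes

A_1A_2 = (150, -126, 96), A_1A_3 = (825, -693, 528).
A_1A_2 × A_1A_3 = (0, 0, 0).
The cross product vanishes, so the three points are collinear.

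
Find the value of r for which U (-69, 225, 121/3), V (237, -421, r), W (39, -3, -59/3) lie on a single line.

-389/3

Direction UW = (108, -228, -60). From the x-coordinate of V, the parameter along the line is τ = (237 − (-69))/108 = 17/6.
Then r = 121/3 + 17/6·(-60) = -389/3.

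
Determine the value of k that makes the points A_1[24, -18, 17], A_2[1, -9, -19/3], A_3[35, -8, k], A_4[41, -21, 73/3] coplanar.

-32/3

The points are coplanar iff A_1A_2 · (A_1A_3 × A_1A_4) = 0.
Expanding, this is linear in k: (84)k + (896) = 0.
So k = -32/3.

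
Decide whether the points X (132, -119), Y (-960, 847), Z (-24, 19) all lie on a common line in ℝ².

XY = (-1092, 966), XZ = (-156, 138).
Twice the signed area of △XYZ is (-1092)(138) − (966)(-156) = 0.
The triangle is degenerate (zero area), so the points are collinear.

Yes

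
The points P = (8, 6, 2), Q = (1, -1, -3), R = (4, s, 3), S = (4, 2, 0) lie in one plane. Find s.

Normal to plane PQS: n = (-6, 6, 0); plane equation n·X = -12.
Requiring n·R = -12: (6)s + (-24) = -12.
So s = 2.

2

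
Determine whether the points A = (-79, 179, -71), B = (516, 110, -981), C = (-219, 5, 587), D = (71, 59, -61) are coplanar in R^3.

The four points are coplanar iff the 3×3 determinant with rows AB, AC, AD is zero.
Rows: (595, -69, -910), (-140, -174, 658), (150, -120, 10).
Expanding along the first row: (595)(77220) − (-69)(-100100) + (-910)(42900) = 0.
Zero determinant ⇒ coplanar.

Yes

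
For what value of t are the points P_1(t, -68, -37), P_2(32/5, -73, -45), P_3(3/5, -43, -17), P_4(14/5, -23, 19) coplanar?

33/5

Coplanarity ⇔ det[P_1P_2; P_1P_3; P_1P_4] = 0.
Expanding, this is linear in t: (-520)t + (3432) = 0.
So t = 33/5.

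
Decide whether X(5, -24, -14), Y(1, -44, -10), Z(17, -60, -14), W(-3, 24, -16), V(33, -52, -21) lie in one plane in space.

No

The plane through X, Y, Z has normal n = XY × XZ = (144, 48, 384) and equation n·P = -5808.
Checking the remaining points: n·W = -5424, n·V = -5808.
Since n·W = -5424 ≠ -5808, W is off the plane and the points are not all coplanar.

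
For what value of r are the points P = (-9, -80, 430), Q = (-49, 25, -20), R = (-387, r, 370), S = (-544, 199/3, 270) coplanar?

The points are coplanar iff PQ · (PR × PS) = 0.
Expanding, this is linear in r: (-234350)r + (2812200) = 0.
So r = 12.

12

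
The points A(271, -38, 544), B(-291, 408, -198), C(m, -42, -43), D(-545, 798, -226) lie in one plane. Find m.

49

Coplanarity ⇔ det[AB; AC; AD] = 0.
Expanding, this is linear in m: (-276892)m + (13567708) = 0.
So m = 49.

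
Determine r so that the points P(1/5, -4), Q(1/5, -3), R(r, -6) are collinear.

1/5

Collinearity: (R − P) must be parallel to (Q − P) = (0, 1).
Cross-multiplying the components: (r − 1/5)·(1) = (-2)·(0).
Solving gives r = 1/5.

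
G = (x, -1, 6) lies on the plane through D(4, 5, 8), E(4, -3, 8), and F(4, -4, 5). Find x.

The plane through D, E, F has equation 24x = 96.
Substituting G: (24)x + (0) = 96, so x = 4.

4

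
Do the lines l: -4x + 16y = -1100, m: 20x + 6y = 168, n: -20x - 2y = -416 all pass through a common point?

Yes

Intersecting l and m: solving the 2×2 system gives (x, y) = (27, -62).
Substitute into n: (-20)(27) + (-2)(-62) = -416.
This equals -416, so (27, -62) lies on all three lines and they are concurrent.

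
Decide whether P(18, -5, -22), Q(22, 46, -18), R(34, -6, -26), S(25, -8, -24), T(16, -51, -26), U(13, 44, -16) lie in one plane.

Yes

The plane through P, Q, R has normal n = PQ × PR = (-200, 80, -820) and equation n·X = 14040.
Checking the remaining points: n·S = 14040, n·T = 14040, n·U = 14040.
All equal 14040, so all 6 points lie in one plane.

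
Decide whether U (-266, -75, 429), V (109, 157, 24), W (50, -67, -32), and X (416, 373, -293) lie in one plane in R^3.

With U as base: UV = (375, 232, -405), UW = (316, 8, -461), UX = (682, 448, -722).
UW × UX = (200752, -86250, 136112).
UV · (UW × UX) = 146640.
Since 146640 ≠ 0, the four points are not coplanar.

No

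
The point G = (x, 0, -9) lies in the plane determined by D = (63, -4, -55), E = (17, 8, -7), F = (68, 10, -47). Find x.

11

The plane through D, E, F has equation −576x + 608y − 704z = 0.
Substituting G: (-576)x + (6336) = 0, so x = 11.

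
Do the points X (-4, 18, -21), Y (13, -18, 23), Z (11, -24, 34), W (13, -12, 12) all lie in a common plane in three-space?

No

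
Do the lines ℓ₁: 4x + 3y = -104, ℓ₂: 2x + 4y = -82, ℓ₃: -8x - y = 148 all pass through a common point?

Yes

Lines aᵢx + bᵢy = cᵢ with pairwise distinct directions are concurrent exactly when det[aᵢ bᵢ cᵢ] = 0.
Here the determinant is 0.
It vanishes, so the lines are concurrent at (-17, -12).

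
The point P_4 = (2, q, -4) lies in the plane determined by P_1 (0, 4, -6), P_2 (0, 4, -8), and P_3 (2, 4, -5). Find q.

4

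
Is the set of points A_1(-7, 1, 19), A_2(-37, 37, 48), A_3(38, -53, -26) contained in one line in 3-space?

No

A_1A_2 = (-30, 36, 29), A_1A_3 = (45, -54, -45).
A_1A_2 × A_1A_3 = (-54, -45, 0).
The cross product is nonzero, so the points do not lie on one line.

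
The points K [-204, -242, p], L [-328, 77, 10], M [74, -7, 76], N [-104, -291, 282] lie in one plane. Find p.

The points are coplanar iff KL · (KM × KN) = 0.
Expanding, this is linear in p: (129120)p + (-31634400) = 0.
So p = 245.

245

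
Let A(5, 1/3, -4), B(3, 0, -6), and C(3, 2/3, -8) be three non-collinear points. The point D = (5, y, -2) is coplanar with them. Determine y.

The plane through A, B, C has equation 2x − 4y − (4/3)z = 14.
Substituting D: (-4)y + (38/3) = 14, so y = -1/3.

-1/3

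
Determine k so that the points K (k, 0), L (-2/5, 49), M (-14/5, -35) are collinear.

-9/5

Collinearity: (K − L) must be parallel to (M − L) = (-12/5, -84).
Cross-multiplying the components: (k − (-2/5))·(-84) = (-49)·(-12/5).
Solving gives k = -9/5.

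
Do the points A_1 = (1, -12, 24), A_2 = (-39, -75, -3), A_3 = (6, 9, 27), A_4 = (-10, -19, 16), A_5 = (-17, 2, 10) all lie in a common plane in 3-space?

No

The plane through A_1, A_2, A_3 has normal n = A_1A_2 × A_1A_3 = (378, -15, -525) and equation n·P = -12042.
Checking the remaining points: n·A_4 = -11895, n·A_5 = -11706.
Since n·A_4 = -11895 ≠ -12042, A_4 is off the plane and the points are not all coplanar.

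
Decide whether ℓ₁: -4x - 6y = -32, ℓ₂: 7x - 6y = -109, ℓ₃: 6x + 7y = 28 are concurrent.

Lines aᵢx + bᵢy = cᵢ with pairwise distinct directions are concurrent exactly when det[aᵢ bᵢ cᵢ] = 0.
Here the determinant is 0.
It vanishes, so the lines are concurrent at (-7, 10).

Yes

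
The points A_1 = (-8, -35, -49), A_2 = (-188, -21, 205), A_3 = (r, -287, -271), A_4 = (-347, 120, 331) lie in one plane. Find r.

Normal to plane A_1A_2A_4: n = (-34050, -17706, -23154); plane equation n·P = 2026656.
Requiring n·A_3 = 2026656: (-34050)r + (11356356) = 2026656.
So r = 274.

274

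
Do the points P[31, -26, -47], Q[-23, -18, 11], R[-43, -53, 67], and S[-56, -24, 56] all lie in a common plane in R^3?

No

A normal to the plane through P, Q, R is n = PQ × PR = (2478, 1864, 2050).
The plane has equation n·X = -67996. For S: n·S = -68704.
-68704 ≠ -67996, so S is off the plane.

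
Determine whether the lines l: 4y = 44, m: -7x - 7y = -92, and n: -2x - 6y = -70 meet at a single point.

Intersecting l and m: solving the 2×2 system gives (x, y) = (15/7, 11).
Substitute into n: (-2)(15/7) + (-6)(11) = -492/7.
But n requires -70 ≠ -492/7, so the three lines have no common point.

No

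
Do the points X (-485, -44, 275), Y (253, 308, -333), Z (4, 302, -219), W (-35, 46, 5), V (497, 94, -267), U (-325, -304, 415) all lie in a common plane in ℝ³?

Yes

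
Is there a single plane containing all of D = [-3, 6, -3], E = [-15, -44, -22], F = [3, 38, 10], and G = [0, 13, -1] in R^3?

Yes

A normal to the plane through D, E, F is n = DE × DF = (-42, 42, -84).
The plane has equation n·P = 630. For G: n·G = 630.
Equal, so G lies in the plane and all four are coplanar.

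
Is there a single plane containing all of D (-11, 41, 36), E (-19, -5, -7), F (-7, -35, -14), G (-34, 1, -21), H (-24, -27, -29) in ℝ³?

Yes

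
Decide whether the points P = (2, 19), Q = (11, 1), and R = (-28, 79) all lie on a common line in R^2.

Yes

PQ = (9, -18), PR = (-30, 60).
Twice the signed area of △PQR is (9)(60) − (-18)(-30) = 0.
The triangle is degenerate (zero area), so the points are collinear.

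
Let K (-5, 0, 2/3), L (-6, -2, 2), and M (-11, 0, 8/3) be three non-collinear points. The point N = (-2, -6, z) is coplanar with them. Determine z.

8/3

The plane through K, L, M has equation −4x − 6y − 12z = 12.
Substituting N: (-12)z + (44) = 12, so z = 8/3.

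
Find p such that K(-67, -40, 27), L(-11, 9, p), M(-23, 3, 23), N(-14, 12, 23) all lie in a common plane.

-1

Coplanarity ⇔ det[KL; KM; KN] = 0.
Expanding, this is linear in p: (9)p + (9) = 0.
So p = -1.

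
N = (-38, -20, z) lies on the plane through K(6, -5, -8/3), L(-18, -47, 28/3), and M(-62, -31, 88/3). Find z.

The plane through K, L, M has equation −1032x − 48y − 2232z = 0.
Substituting N: (-2232)z + (40176) = 0, so z = 18.

18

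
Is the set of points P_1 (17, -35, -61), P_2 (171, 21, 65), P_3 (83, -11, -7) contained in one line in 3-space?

Yes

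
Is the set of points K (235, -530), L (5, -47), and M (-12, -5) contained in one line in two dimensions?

KL = (-230, 483), KM = (-247, 525).
det[KL; KM] = (-230)(525) − (483)(-247) = -1449.
The determinant is nonzero, so they are not collinear.

No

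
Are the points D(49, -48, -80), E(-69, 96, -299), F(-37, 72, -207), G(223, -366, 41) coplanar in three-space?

No

A normal to the plane through D, E, F is n = DE × DF = (7992, 3848, -1776).
The plane has equation n·P = 348984. For G: n·G = 301032.
301032 ≠ 348984, so G is off the plane.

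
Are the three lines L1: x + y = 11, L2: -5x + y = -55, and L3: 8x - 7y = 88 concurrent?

The three lines meet at one point iff the augmented coefficient matrix [aᵢ bᵢ cᵢ] has rank < 3, i.e. its determinant vanishes.
Here the determinant is 0.
It vanishes, so the lines are concurrent at (11, 0).

Yes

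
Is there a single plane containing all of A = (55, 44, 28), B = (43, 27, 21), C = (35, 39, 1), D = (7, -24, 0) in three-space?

Yes

With A as base: AB = (-12, -17, -7), AC = (-20, -5, -27), AD = (-48, -68, -28).
AC × AD = (-1696, 736, 1120).
AB · (AC × AD) = 0.
The scalar triple product vanishes, so the four points are coplanar.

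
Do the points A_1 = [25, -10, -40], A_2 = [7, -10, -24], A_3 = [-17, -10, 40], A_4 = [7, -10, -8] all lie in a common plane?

Yes

A normal to the plane through A_1, A_2, A_3 is n = A_1A_2 × A_1A_3 = (0, 768, 0).
The plane has equation n·P = -7680. For A_4: n·A_4 = -7680.
Equal, so A_4 lies in the plane and all four are coplanar.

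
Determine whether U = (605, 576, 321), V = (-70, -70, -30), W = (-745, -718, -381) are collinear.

UV = (-675, -646, -351), UW = (-1350, -1294, -702).
Comparing components 2 and 3: (-646)(-702) − (-351)(-1294) = -702 ≠ 0, so UV and UW are not parallel and the points are not collinear.

No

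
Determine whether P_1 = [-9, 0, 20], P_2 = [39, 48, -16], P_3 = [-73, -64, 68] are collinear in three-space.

P_1P_2 = (48, 48, -36), P_1P_3 = (-64, -64, 48).
P_1P_2 × P_1P_3 = (0, 0, 0).
The cross product vanishes, so the three points are collinear.

Yes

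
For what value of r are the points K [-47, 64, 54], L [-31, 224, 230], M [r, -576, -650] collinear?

-111

Collinearity requires KL × KM = 0; each component is linear in r.
The y-component gives (176)r + (19536) = 0, so r = -111.
The remaining components then also vanish.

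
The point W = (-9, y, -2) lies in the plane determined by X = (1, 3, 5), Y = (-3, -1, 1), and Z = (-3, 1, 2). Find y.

Coplanarity requires XY · (XZ × XW) = 0.
XY = (-4, -4, -4), XZ = (-4, -2, -3); the triple product is linear in y with coefficient 4 and constant term 4.
Setting it to zero: y = -1.

-1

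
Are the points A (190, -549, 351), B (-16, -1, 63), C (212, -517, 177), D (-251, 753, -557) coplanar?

With A as base: AB = (-206, 548, -288), AC = (22, 32, -174), AD = (-441, 1302, -908).
AC × AD = (197492, 96710, 42756).
AB · (AC × AD) = 0.
The scalar triple product vanishes, so the four points are coplanar.

Yes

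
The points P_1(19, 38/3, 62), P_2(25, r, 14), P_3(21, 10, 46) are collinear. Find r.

14/3

Collinearity requires P_1P_2 × P_1P_3 = 0; each component is linear in r.
The x-component gives (-16)r + (224/3) = 0, so r = 14/3.
The remaining components then also vanish.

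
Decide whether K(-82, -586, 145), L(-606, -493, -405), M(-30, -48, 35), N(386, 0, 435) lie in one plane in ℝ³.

With K as base: KL = (-524, 93, -550), KM = (52, 538, -110), KN = (468, 586, 290).
KM × KN = (220480, -66560, -221312).
KL · (KM × KN) = 0.
The scalar triple product vanishes, so the four points are coplanar.

Yes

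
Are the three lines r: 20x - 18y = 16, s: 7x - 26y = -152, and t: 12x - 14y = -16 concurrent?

Yes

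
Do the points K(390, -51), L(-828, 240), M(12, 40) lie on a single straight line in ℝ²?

KL = (-1218, 291), KM = (-378, 91).
det[KL; KM] = (-1218)(91) − (291)(-378) = -840.
The determinant is nonzero, so they are not collinear.

No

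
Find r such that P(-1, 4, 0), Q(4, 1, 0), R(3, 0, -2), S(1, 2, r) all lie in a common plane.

Normal to plane PQR: n = (6, 10, -8); plane equation n·X = 34.
Requiring n·S = 34: (-8)r + (26) = 34.
So r = -1.

-1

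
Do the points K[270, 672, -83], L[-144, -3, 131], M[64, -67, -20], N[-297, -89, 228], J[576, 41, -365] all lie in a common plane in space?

The plane through K, L, M has normal n = KL × KM = (115621, -18002, 166896) and equation n·P = 5267958.
Checking the remaining points: n·N = 5315029, n·J = 4942574.
Since n·N = 5315029 ≠ 5267958, N is off the plane and the points are not all coplanar.

No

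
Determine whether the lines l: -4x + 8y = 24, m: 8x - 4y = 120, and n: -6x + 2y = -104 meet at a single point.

Yes

Lines aᵢx + bᵢy = cᵢ with pairwise distinct directions are concurrent exactly when det[aᵢ bᵢ cᵢ] = 0.
Here the determinant is 0.
It vanishes, so the lines are concurrent at (22, 14).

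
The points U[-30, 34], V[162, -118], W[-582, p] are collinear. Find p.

471

The three points are collinear iff det[UV; UW] = 0.
This determinant is linear in p: (192)p + (-90432) = 0, so p = 471.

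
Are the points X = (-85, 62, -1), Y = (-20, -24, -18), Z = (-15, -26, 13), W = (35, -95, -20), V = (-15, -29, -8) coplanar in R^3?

The plane through X, Y, Z has normal n = XY × XZ = (-2700, -2100, 300) and equation n·P = 99000.
Checking the remaining points: n·W = 99000, n·V = 99000.
All equal 99000, so all 5 points lie in one plane.

Yes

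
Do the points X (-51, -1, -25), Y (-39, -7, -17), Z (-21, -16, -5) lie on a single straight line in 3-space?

Yes

XY = (12, -6, 8), XZ = (30, -15, 20).
Each component of XZ is 5/2 times the corresponding component of XY, so XZ = 5/2·XY and the points are collinear.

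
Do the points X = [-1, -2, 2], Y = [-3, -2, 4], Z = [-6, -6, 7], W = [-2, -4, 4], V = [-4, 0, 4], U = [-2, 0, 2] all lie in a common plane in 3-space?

No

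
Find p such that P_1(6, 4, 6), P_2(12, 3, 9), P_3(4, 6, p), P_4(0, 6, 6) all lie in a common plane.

The points are coplanar iff P_1P_2 · (P_1P_3 × P_1P_4) = 0.
Expanding, this is linear in p: (-6)p + (60) = 0.
So p = 10.

10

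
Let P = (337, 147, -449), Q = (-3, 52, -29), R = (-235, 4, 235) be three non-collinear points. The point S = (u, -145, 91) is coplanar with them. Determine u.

165

The plane through P, Q, R has equation −4920x − 7680y − 5720z = -218720.
Substituting S: (-4920)u + (593080) = -218720, so u = 165.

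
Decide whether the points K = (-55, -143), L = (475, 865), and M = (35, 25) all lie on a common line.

KL = (530, 1008), KM = (90, 168).
det[KL; KM] = (530)(168) − (1008)(90) = -1680.
The determinant is nonzero, so they are not collinear.

No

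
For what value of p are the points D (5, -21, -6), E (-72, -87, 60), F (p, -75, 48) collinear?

Direction DE = (-77, -66, 66). From the y-coordinate of F, the parameter along the line is τ = (-75 − (-21))/(-66) = 9/11.
Then p = 5 + 9/11·(-77) = -58.

-58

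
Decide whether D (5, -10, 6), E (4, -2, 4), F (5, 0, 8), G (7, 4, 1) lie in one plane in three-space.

No

A normal to the plane through D, E, F is n = DE × DF = (36, 2, -10).
The plane has equation n·P = 100. For G: n·G = 250.
250 ≠ 100, so G is off the plane.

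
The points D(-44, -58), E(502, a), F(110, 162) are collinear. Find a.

The three points are collinear iff det[DE; DF] = 0.
This determinant is linear in a: (-154)a + (111188) = 0, so a = 722.

722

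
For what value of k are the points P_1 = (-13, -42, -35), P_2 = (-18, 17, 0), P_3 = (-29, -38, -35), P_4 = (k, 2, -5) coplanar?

Normal to plane P_1P_2P_3: n = (-140, -560, 924); plane equation n·P = -7000.
Requiring n·P_4 = -7000: (-140)k + (-5740) = -7000.
So k = 9.

9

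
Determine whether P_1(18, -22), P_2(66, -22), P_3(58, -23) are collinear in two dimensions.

P_1P_2 = (48, 0), P_1P_3 = (40, -1).
If collinear, P_1P_3 would be a scalar multiple of P_1P_2. But (48)·(-1) ≠ (0)·(40) (difference -48), so they are not parallel; the points are not collinear.

No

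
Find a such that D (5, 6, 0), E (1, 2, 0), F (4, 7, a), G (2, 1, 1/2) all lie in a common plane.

-1/2

Normal to plane DEG: n = (-2, 2, 8); plane equation n·P = 2.
Requiring n·F = 2: (8)a + (6) = 2.
So a = -1/2.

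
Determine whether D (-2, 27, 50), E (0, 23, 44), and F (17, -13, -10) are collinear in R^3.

No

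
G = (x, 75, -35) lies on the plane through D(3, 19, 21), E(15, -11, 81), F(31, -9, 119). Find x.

3

The plane through D, E, F has equation −1260x + 504y + 504z = 16380.
Substituting G: (-1260)x + (20160) = 16380, so x = 3.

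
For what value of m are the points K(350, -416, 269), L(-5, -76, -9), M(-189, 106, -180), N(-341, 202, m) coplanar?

Normal to plane KLM: n = (-7544, -9553, -2050); plane equation n·P = 782198.
Requiring n·N = 782198: (-2050)m + (642798) = 782198.
So m = -68.

-68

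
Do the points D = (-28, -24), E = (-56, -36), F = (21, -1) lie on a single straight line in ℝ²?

No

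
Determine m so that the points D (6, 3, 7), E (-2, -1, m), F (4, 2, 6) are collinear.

Collinearity requires DE × DF = 0; each component is linear in m.
The x-component gives (1)m + (-3) = 0, so m = 3.
The remaining components then also vanish.

3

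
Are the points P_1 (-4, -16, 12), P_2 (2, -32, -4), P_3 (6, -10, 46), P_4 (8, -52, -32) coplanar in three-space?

No

A normal to the plane through P_1, P_2, P_3 is n = P_1P_2 × P_1P_3 = (-448, -364, 196).
The plane has equation n·P = 9968. For P_4: n·P_4 = 9072.
9072 ≠ 9968, so P_4 is off the plane.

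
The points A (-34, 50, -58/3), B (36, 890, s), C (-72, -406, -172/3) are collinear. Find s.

Direction AC = (-38, -456, -38). From the x-coordinate of B, the parameter along the line is τ = (36 − (-34))/(-38) = -35/19.
Then s = (-58/3) + (-35/19)·(-38) = 152/3.

152/3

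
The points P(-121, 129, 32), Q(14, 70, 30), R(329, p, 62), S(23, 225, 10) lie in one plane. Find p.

Coplanarity ⇔ det[PQ; PR; PS] = 0.
Expanding, this is linear in p: (-2682)p + (-968202) = 0.
So p = -361.

-361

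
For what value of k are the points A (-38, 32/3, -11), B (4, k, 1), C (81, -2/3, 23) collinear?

20/3

Collinearity requires AB × AC = 0; each component is linear in k.
The x-component gives (34)k + (-680/3) = 0, so k = 20/3.
The remaining components then also vanish.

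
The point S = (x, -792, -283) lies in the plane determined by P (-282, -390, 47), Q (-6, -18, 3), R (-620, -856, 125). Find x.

-708

A normal to the plane is n = PQ × PR = (8512, -6656, -2880).
S lies in the plane iff n · PS = 0.
This gives (8512)x + (6026496) = 0, so x = -708.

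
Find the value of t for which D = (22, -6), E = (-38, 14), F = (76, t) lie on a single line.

The three points are collinear iff det[DE; DF] = 0.
This determinant is linear in t: (-60)t + (-1440) = 0, so t = -24.

-24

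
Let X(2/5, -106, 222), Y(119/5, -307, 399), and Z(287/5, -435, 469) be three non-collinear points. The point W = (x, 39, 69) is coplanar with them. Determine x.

-27/5

The plane through X, Y, Z has equation 8586x + (21546/5)y + (18792/5)z = 381024.
Substituting W: (8586)x + (2136942/5) = 381024, so x = -27/5.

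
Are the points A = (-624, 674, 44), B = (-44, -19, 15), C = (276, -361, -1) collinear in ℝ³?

AB = (580, -693, -29), AC = (900, -1035, -45).
AB × AC = (1170, 0, 23400).
The cross product is nonzero, so the points do not lie on one line.

No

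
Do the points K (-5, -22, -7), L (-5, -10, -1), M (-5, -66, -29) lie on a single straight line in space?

KL = (0, 12, 6), KM = (0, -44, -22).
Each component of KM is -11/3 times the corresponding component of KL, so KM = -11/3·KL and the points are collinear.

Yes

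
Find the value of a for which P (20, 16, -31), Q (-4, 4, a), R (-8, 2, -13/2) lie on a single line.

Collinearity requires PQ × PR = 0; each component is linear in a.
The x-component gives (14)a + (140) = 0, so a = -10.
The remaining components then also vanish.

-10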